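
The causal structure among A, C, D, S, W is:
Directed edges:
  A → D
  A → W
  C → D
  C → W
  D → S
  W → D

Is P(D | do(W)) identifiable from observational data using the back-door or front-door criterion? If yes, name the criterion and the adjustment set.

desc(W)\{W}={D,S}; candidates ⊆ {A,C}.
size 0: {}; under {} W still reaches {A,C,D,S} ∋ D.
size 1: {A}, {C}; under {A} W still reaches {C,D,S} ∋ D.
{A,C}: W⊥D given {A,C} in G with W→· removed — back-door holds.
P(D|do(W)) = Σ_{A,C} P(D|W,A,C)·P(A,C).

P(D|do(W)): backdoor, adjust for {A, C}.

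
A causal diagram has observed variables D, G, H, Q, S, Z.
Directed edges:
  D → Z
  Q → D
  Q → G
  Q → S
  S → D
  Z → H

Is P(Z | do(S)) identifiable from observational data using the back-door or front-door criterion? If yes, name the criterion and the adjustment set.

desc(S)\{S}={D,H,Z}; candidates ⊆ {G,Q}.
size 0: {}; under {} S still reaches {D,G,H,Q,Z} ∋ Z.
{Q}: S⊥Z given {Q} in G with S→· removed — back-door holds.
P(Z|do(S)) = Σ_{Q} P(Z|S,Q)·P(Q).

P(Z|do(S)): backdoor, adjust for {Q}.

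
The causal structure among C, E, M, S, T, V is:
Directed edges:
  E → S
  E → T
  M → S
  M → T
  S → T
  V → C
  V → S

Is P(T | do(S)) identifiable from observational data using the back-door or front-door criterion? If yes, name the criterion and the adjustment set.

P(T|do(S)): backdoor, adjust for {E, M}.

desc(S)\{S}={T}; candidates ⊆ {C,E,M,V}.
size 0: {}; under {} S still reaches {C,E,M,T,V} ∋ T.
size 1: {C}, {E}, {M} …(+1); under {C} S still reaches {E,M,T,V} ∋ T.
{E,M}: S⊥T given {E,M} in G with S→· removed — back-door holds.
P(T|do(S)) = Σ_{E,M} P(T|S,E,M)·P(E,M).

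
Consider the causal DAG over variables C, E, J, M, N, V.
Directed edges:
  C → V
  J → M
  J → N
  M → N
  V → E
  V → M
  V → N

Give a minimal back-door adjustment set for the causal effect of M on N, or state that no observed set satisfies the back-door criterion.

desc(M)\{M}={N}; candidates ⊆ {C,E,J,V}.
size 0: {}; under {} M still reaches {C,E,J,N,V} ∋ N.
size 1: {C}, {E}, {J} …(+1); under {C} M still reaches {E,J,N,V} ∋ N.
{J,V}: M⊥N given {J,V} in G with M→· removed — back-door holds.

M→N: minimal back-door set {J, V}.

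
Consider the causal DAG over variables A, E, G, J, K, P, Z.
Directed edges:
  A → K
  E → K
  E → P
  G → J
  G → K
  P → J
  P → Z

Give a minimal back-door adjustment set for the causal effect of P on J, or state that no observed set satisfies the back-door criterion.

P→J: minimal back-door set ∅.

desc(P)\{P}={J,Z}; candidates ⊆ {A,E,G,K}.
∅: P⊥J given ∅ in G with P→· removed — back-door holds.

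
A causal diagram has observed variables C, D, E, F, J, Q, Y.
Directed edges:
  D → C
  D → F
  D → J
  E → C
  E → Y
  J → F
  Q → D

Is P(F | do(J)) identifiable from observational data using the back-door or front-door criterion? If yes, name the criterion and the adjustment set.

desc(J)\{J}={F}; candidates ⊆ {C,D,E,Q,Y}.
size 0: {}; under {} J still reaches {C,D,F,Q} ∋ F.
{D}: J⊥F given {D} in G with J→· removed — back-door holds.
P(F|do(J)) = Σ_{D} P(F|J,D)·P(D).

P(F|do(J)): backdoor, adjust for {D}.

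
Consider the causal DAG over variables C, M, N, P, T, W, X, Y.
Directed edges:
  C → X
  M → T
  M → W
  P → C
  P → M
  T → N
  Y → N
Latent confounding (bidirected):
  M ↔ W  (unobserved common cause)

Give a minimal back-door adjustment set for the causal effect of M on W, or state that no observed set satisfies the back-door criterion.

M→W: no observed back-door set.

desc(M)\{M}={N,T,W}; candidates ⊆ {C,P,X,Y}.
M↔W: latent back-door arc(s) into M.
size 0: {}; under {} M still reaches {C,P,W,X} ∋ W.
size 1: {C}, {P}, {X} …(+1); under {C} M still reaches {P,W} ∋ W.
size 2: {C,P}, {C,X}, {C,Y} …(+3); under {C,P} M still reaches {W} ∋ W.
M↔W cannot be blocked by any observed set — no back-door set.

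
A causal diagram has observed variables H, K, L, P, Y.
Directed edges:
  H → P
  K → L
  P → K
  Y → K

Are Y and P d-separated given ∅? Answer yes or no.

Bayes-Ball from Y | ∅ reaches {K,L}.
P ∉ reach(Y|∅) ⇒ Y ⊥ P | ∅.

Yes — Y ⊥ P | ∅.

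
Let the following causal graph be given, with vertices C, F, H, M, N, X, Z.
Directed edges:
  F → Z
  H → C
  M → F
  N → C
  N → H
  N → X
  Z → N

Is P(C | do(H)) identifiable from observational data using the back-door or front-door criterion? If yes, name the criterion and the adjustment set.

P(C|do(H)): backdoor, adjust for {N}.

desc(H)\{H}={C}; candidates ⊆ {F,M,N,X,Z}.
size 0: {}; under {} H still reaches {C,F,M,N,X,Z} ∋ C.
{N}: H⊥C given {N} in G with H→· removed — back-door holds.
P(C|do(H)) = Σ_{N} P(C|H,N)·P(N).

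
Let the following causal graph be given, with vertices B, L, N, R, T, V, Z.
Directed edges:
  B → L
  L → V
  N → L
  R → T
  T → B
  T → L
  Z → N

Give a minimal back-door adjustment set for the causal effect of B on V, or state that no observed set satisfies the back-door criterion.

B→V: minimal back-door set {T}.

desc(B)\{B}={L,V}; candidates ⊆ {N,R,T,Z}.
size 0: {}; under {} B still reaches {L,R,T,V} ∋ V.
{T}: B⊥V given {T} in G with B→· removed — back-door holds.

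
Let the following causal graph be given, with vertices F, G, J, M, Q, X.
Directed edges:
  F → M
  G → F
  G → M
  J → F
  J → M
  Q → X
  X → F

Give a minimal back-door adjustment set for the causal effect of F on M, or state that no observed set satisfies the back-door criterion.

desc(F)\{F}={M}; candidates ⊆ {G,J,Q,X}.
size 0: {}; under {} F still reaches {G,J,M,Q,X} ∋ M.
size 1: {G}, {J}, {Q} …(+1); under {G} F still reaches {J,M,Q,X} ∋ M.
{G,J}: F⊥M given {G,J} in G with F→· removed — back-door holds.

F→M: minimal back-door set {G, J}.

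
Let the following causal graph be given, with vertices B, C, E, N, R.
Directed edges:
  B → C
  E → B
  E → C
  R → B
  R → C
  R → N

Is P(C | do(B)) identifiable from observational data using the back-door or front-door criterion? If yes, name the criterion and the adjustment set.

P(C|do(B)): backdoor, adjust for {E, R}.

desc(B)\{B}={C}; candidates ⊆ {E,N,R}.
size 0: {}; under {} B still reaches {C,E,N,R} ∋ C.
size 1: {E}, {N}, {R}; under {E} B still reaches {C,N,R} ∋ C.
{E,R}: B⊥C given {E,R} in G with B→· removed — back-door holds.
P(C|do(B)) = Σ_{E,R} P(C|B,E,R)·P(E,R).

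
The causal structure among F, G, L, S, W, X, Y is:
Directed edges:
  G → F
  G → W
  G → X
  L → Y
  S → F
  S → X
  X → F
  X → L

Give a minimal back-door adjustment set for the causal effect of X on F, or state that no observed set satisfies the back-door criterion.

desc(X)\{X}={F,L,Y}; candidates ⊆ {G,S,W}.
size 0: {}; under {} X still reaches {F,G,S,W} ∋ F.
size 1: {G}, {S}, {W}; under {G} X still reaches {F,S} ∋ F.
{G,S}: X⊥F given {G,S} in G with X→· removed — back-door holds.

X→F: minimal back-door set {G, S}.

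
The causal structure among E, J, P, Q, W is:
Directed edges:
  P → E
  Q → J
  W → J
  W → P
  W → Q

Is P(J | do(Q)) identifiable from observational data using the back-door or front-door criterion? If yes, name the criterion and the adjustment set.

desc(Q)\{Q}={J}; candidates ⊆ {E,P,W}.
size 0: {}; under {} Q still reaches {E,J,P,W} ∋ J.
{W}: Q⊥J given {W} in G with Q→· removed — back-door holds.
P(J|do(Q)) = Σ_{W} P(J|Q,W)·P(W).

P(J|do(Q)): backdoor, adjust for {W}.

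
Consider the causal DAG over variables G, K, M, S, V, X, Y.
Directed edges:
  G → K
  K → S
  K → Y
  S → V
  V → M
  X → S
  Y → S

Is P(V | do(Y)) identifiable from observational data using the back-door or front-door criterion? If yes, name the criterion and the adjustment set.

P(V|do(Y)): backdoor, adjust for {K}.

desc(Y)\{Y}={M,S,V}; candidates ⊆ {G,K,X}.
size 0: {}; under {} Y still reaches {G,K,M,S,V} ∋ V.
{K}: Y⊥V given {K} in G with Y→· removed — back-door holds.
P(V|do(Y)) = Σ_{K} P(V|Y,K)·P(K).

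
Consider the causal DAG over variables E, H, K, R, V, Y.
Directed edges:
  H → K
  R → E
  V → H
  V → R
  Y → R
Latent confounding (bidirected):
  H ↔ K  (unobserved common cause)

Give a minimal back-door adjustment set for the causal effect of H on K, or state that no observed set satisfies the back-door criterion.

desc(H)\{H}={K}; candidates ⊆ {E,R,V,Y}.
H↔K: latent back-door arc(s) into H.
size 0: {}; under {} H still reaches {E,K,R,V} ∋ K.
size 1: {E}, {R}, {V} …(+1); under {E} H still reaches {K,R,V,Y} ∋ K.
size 2: {E,R}, {E,V}, {E,Y} …(+3); under {E,R} H still reaches {K,V,Y} ∋ K.
H↔K cannot be blocked by any observed set — no back-door set.

H→K: no observed back-door set.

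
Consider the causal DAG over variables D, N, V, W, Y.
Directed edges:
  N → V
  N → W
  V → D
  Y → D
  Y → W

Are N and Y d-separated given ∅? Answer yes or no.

Yes — N ⊥ Y | ∅.

Bayes-Ball from N | ∅ reaches {D,V,W}.
Y ∉ reach(N|∅) ⇒ N ⊥ Y | ∅.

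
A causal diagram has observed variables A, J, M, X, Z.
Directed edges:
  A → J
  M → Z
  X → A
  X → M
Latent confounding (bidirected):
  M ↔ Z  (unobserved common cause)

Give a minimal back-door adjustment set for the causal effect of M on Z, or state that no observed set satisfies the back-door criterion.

M→Z: no observed back-door set.

desc(M)\{M}={Z}; candidates ⊆ {A,J,X}.
M↔Z: latent back-door arc(s) into M.
size 0: {}; under {} M still reaches {A,J,X,Z} ∋ Z.
size 1: {A}, {J}, {X}; under {A} M still reaches {X,Z} ∋ Z.
size 2: {A,J}, {A,X}, {J,X}; under {A,J} M still reaches {X,Z} ∋ Z.
M↔Z cannot be blocked by any observed set — no back-door set.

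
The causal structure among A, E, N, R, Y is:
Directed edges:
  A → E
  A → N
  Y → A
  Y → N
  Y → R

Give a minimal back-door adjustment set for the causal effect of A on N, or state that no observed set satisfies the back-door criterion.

desc(A)\{A}={E,N}; candidates ⊆ {R,Y}.
size 0: {}; under {} A still reaches {N,R,Y} ∋ N.
{Y}: A⊥N given {Y} in G with A→· removed — back-door holds.

A→N: minimal back-door set {Y}.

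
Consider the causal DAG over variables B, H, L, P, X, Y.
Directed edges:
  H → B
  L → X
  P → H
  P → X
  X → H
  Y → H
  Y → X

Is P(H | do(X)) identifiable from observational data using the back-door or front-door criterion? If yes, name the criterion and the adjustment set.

desc(X)\{X}={B,H}; candidates ⊆ {L,P,Y}.
size 0: {}; under {} X still reaches {B,H,L,P,Y} ∋ H.
size 1: {L}, {P}, {Y}; under {L} X still reaches {B,H,P,Y} ∋ H.
{P,Y}: X⊥H given {P,Y} in G with X→· removed — back-door holds.
P(H|do(X)) = Σ_{P,Y} P(H|X,P,Y)·P(P,Y).

P(H|do(X)): backdoor, adjust for {P, Y}.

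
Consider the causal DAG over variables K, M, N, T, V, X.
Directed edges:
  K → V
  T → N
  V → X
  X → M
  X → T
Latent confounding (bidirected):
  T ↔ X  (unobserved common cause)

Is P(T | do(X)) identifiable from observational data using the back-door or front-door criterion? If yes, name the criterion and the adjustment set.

desc(X)\{X}={M,N,T}; candidates ⊆ {K,V}.
X↔T: latent back-door arc(s) into X.
size 0: {}; under {} X still reaches {K,N,T,V} ∋ T.
size 1: {K}, {V}; under {K} X still reaches {N,T,V} ∋ T.
size 2: {K,V}; under {K,V} X still reaches {N,T} ∋ T.
X↔T cannot be blocked by any observed set — no back-door set.
No mediator lies on a directed X→…→T path.
Neither criterion identifies P(T|do(X)) in this graph.

P(T|do(X)): not identifiable (no BD/FD set).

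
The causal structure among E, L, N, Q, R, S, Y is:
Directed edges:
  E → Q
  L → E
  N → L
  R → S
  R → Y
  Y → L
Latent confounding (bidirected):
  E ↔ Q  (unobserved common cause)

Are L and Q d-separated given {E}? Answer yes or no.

Bayes-Ball from L | {E} reaches {N,Q,R,S,Y}.
Q ∈ reach(L|{E}) ⇒ L ⊥̸ Q | {E}.

No — L and Q are d-connected given {E}.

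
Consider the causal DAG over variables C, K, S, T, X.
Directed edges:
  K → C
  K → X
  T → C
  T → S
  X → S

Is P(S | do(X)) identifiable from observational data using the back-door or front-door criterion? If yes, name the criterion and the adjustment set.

P(S|do(X)): backdoor, adjust for ∅.

desc(X)\{X}={S}; candidates ⊆ {C,K,T}.
∅: X⊥S given ∅ in G with X→· removed — back-door holds.
P(S|do(X)) = P(S|X) — no adjustment needed.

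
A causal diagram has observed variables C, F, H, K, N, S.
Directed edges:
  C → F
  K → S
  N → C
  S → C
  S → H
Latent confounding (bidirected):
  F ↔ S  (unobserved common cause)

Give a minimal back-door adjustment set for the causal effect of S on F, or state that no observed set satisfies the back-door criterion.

desc(S)\{S}={C,F,H}; candidates ⊆ {K,N}.
S↔F: latent back-door arc(s) into S.
size 0: {}; under {} S still reaches {F,K} ∋ F.
size 1: {K}, {N}; under {K} S still reaches {F} ∋ F.
size 2: {K,N}; under {K,N} S still reaches {F} ∋ F.
S↔F cannot be blocked by any observed set — no back-door set.

S→F: no observed back-door set.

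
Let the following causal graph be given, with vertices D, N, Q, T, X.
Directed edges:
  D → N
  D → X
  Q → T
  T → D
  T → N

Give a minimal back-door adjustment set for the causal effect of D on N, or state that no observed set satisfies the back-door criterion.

D→N: minimal back-door set {T}.

desc(D)\{D}={N,X}; candidates ⊆ {Q,T}.
size 0: {}; under {} D still reaches {N,Q,T} ∋ N.
{T}: D⊥N given {T} in G with D→· removed — back-door holds.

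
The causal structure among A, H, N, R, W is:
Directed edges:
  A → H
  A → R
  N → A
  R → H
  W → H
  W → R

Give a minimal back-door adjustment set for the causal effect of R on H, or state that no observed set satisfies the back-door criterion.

R→H: minimal back-door set {A, W}.

desc(R)\{R}={H}; candidates ⊆ {A,N,W}.
size 0: {}; under {} R still reaches {A,H,N,W} ∋ H.
size 1: {A}, {N}, {W}; under {A} R still reaches {H,W} ∋ H.
{A,W}: R⊥H given {A,W} in G with R→· removed — back-door holds.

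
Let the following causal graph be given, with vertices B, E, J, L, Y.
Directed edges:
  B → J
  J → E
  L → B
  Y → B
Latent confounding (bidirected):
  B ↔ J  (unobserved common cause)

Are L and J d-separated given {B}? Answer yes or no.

No — L and J are d-connected given {B}.

Bayes-Ball from L | {B} reaches {E,J,Y}.
J ∈ reach(L|{B}) ⇒ L ⊥̸ J | {B}.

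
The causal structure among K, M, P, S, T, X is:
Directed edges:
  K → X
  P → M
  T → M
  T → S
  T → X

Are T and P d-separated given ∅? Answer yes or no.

Bayes-Ball from T | ∅ reaches {M,S,X}.
P ∉ reach(T|∅) ⇒ T ⊥ P | ∅.

Yes — T ⊥ P | ∅.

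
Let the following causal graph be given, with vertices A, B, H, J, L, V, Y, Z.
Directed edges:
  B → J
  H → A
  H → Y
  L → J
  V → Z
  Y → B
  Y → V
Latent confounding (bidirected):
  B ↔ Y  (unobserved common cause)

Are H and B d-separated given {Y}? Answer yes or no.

No — H and B are d-connected given {Y}.

Bayes-Ball from H | {Y} reaches {A,B,J}.
B ∈ reach(H|{Y}) ⇒ H ⊥̸ B | {Y}.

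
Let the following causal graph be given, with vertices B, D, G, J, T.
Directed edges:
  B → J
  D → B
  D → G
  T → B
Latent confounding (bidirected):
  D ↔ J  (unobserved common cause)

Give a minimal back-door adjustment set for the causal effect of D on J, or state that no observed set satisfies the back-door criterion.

D→J: no observed back-door set.

desc(D)\{D}={B,G,J}; candidates ⊆ {T}.
D↔J: latent back-door arc(s) into D.
size 0: {}; under {} D still reaches {J} ∋ J.
size 1: {T}; under {T} D still reaches {J} ∋ J.
D↔J cannot be blocked by any observed set — no back-door set.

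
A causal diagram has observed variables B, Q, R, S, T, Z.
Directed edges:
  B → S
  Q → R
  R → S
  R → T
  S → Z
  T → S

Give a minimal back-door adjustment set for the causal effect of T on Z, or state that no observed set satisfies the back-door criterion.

desc(T)\{T}={S,Z}; candidates ⊆ {B,Q,R}.
size 0: {}; under {} T still reaches {Q,R,S,Z} ∋ Z.
{R}: T⊥Z given {R} in G with T→· removed — back-door holds.

T→Z: minimal back-door set {R}.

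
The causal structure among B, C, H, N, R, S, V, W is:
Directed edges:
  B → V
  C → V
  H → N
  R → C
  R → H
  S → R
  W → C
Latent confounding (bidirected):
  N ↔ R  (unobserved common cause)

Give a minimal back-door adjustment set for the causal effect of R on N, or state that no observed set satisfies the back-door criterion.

desc(R)\{R}={C,H,N,V}; candidates ⊆ {B,S,W}.
R↔N: latent back-door arc(s) into R.
size 0: {}; under {} R still reaches {N,S} ∋ N.
size 1: {B}, {S}, {W}; under {B} R still reaches {N,S} ∋ N.
size 2: {B,S}, {B,W}, {S,W}; under {B,S} R still reaches {N} ∋ N.
R↔N cannot be blocked by any observed set — no back-door set.

R→N: no observed back-door set.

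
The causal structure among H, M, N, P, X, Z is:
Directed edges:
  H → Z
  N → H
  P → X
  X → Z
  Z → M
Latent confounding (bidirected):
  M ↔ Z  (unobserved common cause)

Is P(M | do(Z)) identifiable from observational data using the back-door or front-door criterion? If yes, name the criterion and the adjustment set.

desc(Z)\{Z}={M}; candidates ⊆ {H,N,P,X}.
Z↔M: latent back-door arc(s) into Z.
size 0: {}; under {} Z still reaches {H,M,N,P,X} ∋ M.
size 1: {H}, {N}, {P} …(+1); under {H} Z still reaches {M,P,X} ∋ M.
size 2: {H,N}, {H,P}, {H,X} …(+3); under {H,N} Z still reaches {M,P,X} ∋ M.
Z↔M cannot be blocked by any observed set — no back-door set.
No mediator lies on a directed Z→…→M path.
Neither criterion identifies P(M|do(Z)) in this graph.

P(M|do(Z)): not identifiable (no BD/FD set).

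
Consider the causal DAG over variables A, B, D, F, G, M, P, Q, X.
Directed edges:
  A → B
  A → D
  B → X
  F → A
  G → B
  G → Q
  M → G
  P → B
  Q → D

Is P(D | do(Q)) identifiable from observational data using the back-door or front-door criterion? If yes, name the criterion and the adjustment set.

P(D|do(Q)): backdoor, adjust for ∅.

desc(Q)\{Q}={D}; candidates ⊆ {A,B,F,G,M,P,X}.
∅: Q⊥D given ∅ in G with Q→· removed — back-door holds.
P(D|do(Q)) = P(D|Q) — no adjustment needed.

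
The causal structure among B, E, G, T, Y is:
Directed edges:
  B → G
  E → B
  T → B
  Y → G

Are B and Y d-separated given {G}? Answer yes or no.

No — B and Y are d-connected given {G}.

Bayes-Ball from B | {G} reaches {E,T,Y}.
Y ∈ reach(B|{G}) ⇒ B ⊥̸ Y | {G}.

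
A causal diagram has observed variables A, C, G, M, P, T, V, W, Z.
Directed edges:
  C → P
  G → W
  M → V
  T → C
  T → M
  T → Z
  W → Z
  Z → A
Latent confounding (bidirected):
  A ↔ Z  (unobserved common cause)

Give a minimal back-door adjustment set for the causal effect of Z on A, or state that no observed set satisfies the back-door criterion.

desc(Z)\{Z}={A}; candidates ⊆ {C,G,M,P,T,V,W}.
Z↔A: latent back-door arc(s) into Z.
size 0: {}; under {} Z still reaches {A,C,G,M,P,T,V,W} ∋ A.
size 1: {C}, {G}, {M} …(+4); under {C} Z still reaches {A,G,M,T,V,W} ∋ A.
size 2: {C,G}, {C,M}, {C,P} …(+18); under {C,G} Z still reaches {A,M,T,V,W} ∋ A.
Z↔A cannot be blocked by any observed set — no back-door set.

Z→A: no observed back-door set.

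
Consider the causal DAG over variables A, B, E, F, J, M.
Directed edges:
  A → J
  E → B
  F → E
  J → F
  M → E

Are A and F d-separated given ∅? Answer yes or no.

No — A and F are d-connected given ∅.

Bayes-Ball from A | ∅ reaches {B,E,F,J}.
F ∈ reach(A|∅) ⇒ A ⊥̸ F | ∅.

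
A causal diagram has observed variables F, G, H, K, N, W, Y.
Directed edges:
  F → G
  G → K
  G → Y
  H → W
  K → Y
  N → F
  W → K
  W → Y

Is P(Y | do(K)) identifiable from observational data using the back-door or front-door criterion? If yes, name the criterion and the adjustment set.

P(Y|do(K)): backdoor, adjust for {G, W}.

desc(K)\{K}={Y}; candidates ⊆ {F,G,H,N,W}.
size 0: {}; under {} K still reaches {F,G,H,N,W,Y} ∋ Y.
size 1: {F}, {G}, {H} …(+2); under {F} K still reaches {G,H,W,Y} ∋ Y.
{G,W}: K⊥Y given {G,W} in G with K→· removed — back-door holds.
P(Y|do(K)) = Σ_{G,W} P(Y|K,G,W)·P(G,W).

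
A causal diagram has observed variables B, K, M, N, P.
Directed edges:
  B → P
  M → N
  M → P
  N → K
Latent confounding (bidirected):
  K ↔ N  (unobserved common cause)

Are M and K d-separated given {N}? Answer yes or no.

No — M and K are d-connected given {N}.

Bayes-Ball from M | {N} reaches {K,P}.
K ∈ reach(M|{N}) ⇒ M ⊥̸ K | {N}.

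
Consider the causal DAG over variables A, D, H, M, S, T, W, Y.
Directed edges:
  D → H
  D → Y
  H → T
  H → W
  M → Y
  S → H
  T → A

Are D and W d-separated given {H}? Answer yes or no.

Yes — D ⊥ W | {H}.

Bayes-Ball from D | {H} reaches {S,Y}.
W ∉ reach(D|{H}) ⇒ D ⊥ W | {H}.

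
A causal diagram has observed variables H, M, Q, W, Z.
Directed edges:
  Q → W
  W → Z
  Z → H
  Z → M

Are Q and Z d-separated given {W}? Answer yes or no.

Bayes-Ball from Q | {W} reaches ∅.
Z ∉ reach(Q|{W}) ⇒ Q ⊥ Z | {W}.

Yes — Q ⊥ Z | {W}.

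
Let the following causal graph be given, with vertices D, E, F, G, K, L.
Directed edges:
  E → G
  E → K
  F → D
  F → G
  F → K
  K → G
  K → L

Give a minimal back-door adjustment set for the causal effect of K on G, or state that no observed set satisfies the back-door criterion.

desc(K)\{K}={G,L}; candidates ⊆ {D,E,F}.
size 0: {}; under {} K still reaches {D,E,F,G} ∋ G.
size 1: {D}, {E}, {F}; under {D} K still reaches {E,F,G} ∋ G.
{E,F}: K⊥G given {E,F} in G with K→· removed — back-door holds.

K→G: minimal back-door set {E, F}.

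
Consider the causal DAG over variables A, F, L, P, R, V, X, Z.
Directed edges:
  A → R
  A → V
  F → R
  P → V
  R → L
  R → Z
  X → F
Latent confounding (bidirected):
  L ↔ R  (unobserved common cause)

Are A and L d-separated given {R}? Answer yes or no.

No — A and L are d-connected given {R}.

Bayes-Ball from A | {R} reaches {F,L,V,X}.
L ∈ reach(A|{R}) ⇒ A ⊥̸ L | {R}.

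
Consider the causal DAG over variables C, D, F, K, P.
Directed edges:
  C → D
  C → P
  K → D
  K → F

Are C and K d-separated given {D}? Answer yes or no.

No — C and K are d-connected given {D}.

Bayes-Ball from C | {D} reaches {F,K,P}.
K ∈ reach(C|{D}) ⇒ C ⊥̸ K | {D}.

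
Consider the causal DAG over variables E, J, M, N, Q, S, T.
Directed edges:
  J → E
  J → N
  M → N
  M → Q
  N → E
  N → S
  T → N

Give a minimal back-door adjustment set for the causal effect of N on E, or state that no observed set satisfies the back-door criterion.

N→E: minimal back-door set {J}.

desc(N)\{N}={E,S}; candidates ⊆ {J,M,Q,T}.
size 0: {}; under {} N still reaches {E,J,M,Q,T} ∋ E.
{J}: N⊥E given {J} in G with N→· removed — back-door holds.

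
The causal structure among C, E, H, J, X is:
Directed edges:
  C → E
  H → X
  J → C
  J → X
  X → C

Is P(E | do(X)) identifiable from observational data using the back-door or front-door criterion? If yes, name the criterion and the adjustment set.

P(E|do(X)): backdoor, adjust for {J}.

desc(X)\{X}={C,E}; candidates ⊆ {H,J}.
size 0: {}; under {} X still reaches {C,E,H,J} ∋ E.
{J}: X⊥E given {J} in G with X→· removed — back-door holds.
P(E|do(X)) = Σ_{J} P(E|X,J)·P(J).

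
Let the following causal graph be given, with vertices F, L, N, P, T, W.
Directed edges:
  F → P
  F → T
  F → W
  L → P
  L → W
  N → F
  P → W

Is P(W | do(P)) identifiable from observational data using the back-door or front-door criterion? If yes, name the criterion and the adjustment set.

P(W|do(P)): backdoor, adjust for {F, L}.

desc(P)\{P}={W}; candidates ⊆ {F,L,N,T}.
size 0: {}; under {} P still reaches {F,L,N,T,W} ∋ W.
size 1: {F}, {L}, {N} …(+1); under {F} P still reaches {L,W} ∋ W.
{F,L}: P⊥W given {F,L} in G with P→· removed — back-door holds.
P(W|do(P)) = Σ_{F,L} P(W|P,F,L)·P(F,L).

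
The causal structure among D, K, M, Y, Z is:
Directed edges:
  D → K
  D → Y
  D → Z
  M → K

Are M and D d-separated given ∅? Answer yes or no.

Yes — M ⊥ D | ∅.

Bayes-Ball from M | ∅ reaches {K}.
D ∉ reach(M|∅) ⇒ M ⊥ D | ∅.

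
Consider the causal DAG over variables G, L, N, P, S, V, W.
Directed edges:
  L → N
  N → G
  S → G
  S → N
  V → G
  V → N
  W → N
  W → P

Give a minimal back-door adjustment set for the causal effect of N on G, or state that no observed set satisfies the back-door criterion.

desc(N)\{N}={G}; candidates ⊆ {L,P,S,V,W}.
size 0: {}; under {} N still reaches {G,L,P,S,V,W} ∋ G.
size 1: {L}, {P}, {S} …(+2); under {L} N still reaches {G,P,S,V,W} ∋ G.
{S,V}: N⊥G given {S,V} in G with N→· removed — back-door holds.

N→G: minimal back-door set {S, V}.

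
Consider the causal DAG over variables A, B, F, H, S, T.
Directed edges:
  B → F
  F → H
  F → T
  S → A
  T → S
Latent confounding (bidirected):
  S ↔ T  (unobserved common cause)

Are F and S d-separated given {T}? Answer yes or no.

No — F and S are d-connected given {T}.

Bayes-Ball from F | {T} reaches {A,B,H,S}.
S ∈ reach(F|{T}) ⇒ F ⊥̸ S | {T}.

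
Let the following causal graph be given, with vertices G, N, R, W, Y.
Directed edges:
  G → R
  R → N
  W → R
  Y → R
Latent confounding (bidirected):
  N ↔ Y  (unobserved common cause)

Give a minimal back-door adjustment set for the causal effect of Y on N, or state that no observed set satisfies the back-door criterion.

desc(Y)\{Y}={N,R}; candidates ⊆ {G,W}.
Y↔N: latent back-door arc(s) into Y.
size 0: {}; under {} Y still reaches {N} ∋ N.
size 1: {G}, {W}; under {G} Y still reaches {N} ∋ N.
size 2: {G,W}; under {G,W} Y still reaches {N} ∋ N.
Y↔N cannot be blocked by any observed set — no back-door set.

Y→N: no observed back-door set.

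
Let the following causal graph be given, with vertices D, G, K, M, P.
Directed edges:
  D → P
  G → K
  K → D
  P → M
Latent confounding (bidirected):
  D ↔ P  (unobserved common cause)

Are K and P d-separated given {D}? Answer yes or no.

No — K and P are d-connected given {D}.

Bayes-Ball from K | {D} reaches {G,M,P}.
P ∈ reach(K|{D}) ⇒ K ⊥̸ P | {D}.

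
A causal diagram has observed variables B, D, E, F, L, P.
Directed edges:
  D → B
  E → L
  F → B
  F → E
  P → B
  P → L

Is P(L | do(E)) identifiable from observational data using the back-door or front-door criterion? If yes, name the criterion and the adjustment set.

P(L|do(E)): backdoor, adjust for ∅.

desc(E)\{E}={L}; candidates ⊆ {B,D,F,P}.
∅: E⊥L given ∅ in G with E→· removed — back-door holds.
P(L|do(E)) = P(L|E) — no adjustment needed.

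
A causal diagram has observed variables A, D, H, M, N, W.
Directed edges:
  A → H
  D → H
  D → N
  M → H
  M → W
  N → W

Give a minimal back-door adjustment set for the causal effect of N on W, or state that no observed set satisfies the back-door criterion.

N→W: minimal back-door set ∅.

desc(N)\{N}={W}; candidates ⊆ {A,D,H,M}.
∅: N⊥W given ∅ in G with N→· removed — back-door holds.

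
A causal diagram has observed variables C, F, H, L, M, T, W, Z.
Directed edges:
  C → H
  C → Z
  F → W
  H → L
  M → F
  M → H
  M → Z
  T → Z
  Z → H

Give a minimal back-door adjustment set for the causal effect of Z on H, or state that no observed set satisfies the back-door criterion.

Z→H: minimal back-door set {C, M}.

desc(Z)\{Z}={H,L}; candidates ⊆ {C,F,M,T,W}.
size 0: {}; under {} Z still reaches {C,F,H,L,M,T,W} ∋ H.
size 1: {C}, {F}, {M} …(+2); under {C} Z still reaches {F,H,L,M,T,W} ∋ H.
{C,M}: Z⊥H given {C,M} in G with Z→· removed — back-door holds.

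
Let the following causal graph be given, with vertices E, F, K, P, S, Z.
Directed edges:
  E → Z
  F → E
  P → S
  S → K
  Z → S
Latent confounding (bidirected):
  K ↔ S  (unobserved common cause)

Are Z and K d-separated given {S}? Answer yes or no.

No — Z and K are d-connected given {S}.

Bayes-Ball from Z | {S} reaches {E,F,K,P}.
K ∈ reach(Z|{S}) ⇒ Z ⊥̸ K | {S}.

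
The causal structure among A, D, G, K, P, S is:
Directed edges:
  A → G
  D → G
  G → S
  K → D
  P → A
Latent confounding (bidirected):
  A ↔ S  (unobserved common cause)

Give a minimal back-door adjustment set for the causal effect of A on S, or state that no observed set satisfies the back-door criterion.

desc(A)\{A}={G,S}; candidates ⊆ {D,K,P}.
A↔S: latent back-door arc(s) into A.
size 0: {}; under {} A still reaches {P,S} ∋ S.
size 1: {D}, {K}, {P}; under {D} A still reaches {P,S} ∋ S.
size 2: {D,K}, {D,P}, {K,P}; under {D,K} A still reaches {P,S} ∋ S.
A↔S cannot be blocked by any observed set — no back-door set.

A→S: no observed back-door set.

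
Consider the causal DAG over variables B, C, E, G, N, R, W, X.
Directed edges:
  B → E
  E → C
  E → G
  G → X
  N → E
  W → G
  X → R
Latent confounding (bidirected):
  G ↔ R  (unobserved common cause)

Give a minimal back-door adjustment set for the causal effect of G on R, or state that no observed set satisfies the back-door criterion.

desc(G)\{G}={R,X}; candidates ⊆ {B,C,E,N,W}.
G↔R: latent back-door arc(s) into G.
size 0: {}; under {} G still reaches {B,C,E,N,R,W} ∋ R.
size 1: {B}, {C}, {E} …(+2); under {B} G still reaches {C,E,N,R,W} ∋ R.
size 2: {B,C}, {B,E}, {B,N} …(+7); under {B,C} G still reaches {E,N,R,W} ∋ R.
G↔R cannot be blocked by any observed set — no back-door set.

G→R: no observed back-door set.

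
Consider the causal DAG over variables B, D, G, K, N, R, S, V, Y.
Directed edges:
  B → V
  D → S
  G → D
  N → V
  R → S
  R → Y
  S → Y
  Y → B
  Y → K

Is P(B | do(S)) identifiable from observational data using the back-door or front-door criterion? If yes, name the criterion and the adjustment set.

P(B|do(S)): backdoor, adjust for {R}.

desc(S)\{S}={B,K,V,Y}; candidates ⊆ {D,G,N,R}.
size 0: {}; under {} S still reaches {B,D,G,K,R,V,Y} ∋ B.
{R}: S⊥B given {R} in G with S→· removed — back-door holds.
P(B|do(S)) = Σ_{R} P(B|S,R)·P(R).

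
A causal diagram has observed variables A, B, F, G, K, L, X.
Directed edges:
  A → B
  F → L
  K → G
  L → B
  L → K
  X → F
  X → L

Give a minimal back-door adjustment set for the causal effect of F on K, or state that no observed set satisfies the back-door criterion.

desc(F)\{F}={B,G,K,L}; candidates ⊆ {A,X}.
size 0: {}; under {} F still reaches {B,G,K,L,X} ∋ K.
{X}: F⊥K given {X} in G with F→· removed — back-door holds.

F→K: minimal back-door set {X}.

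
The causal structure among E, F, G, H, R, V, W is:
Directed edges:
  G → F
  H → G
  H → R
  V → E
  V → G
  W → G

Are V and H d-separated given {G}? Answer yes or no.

Bayes-Ball from V | {G} reaches {E,H,R,W}.
H ∈ reach(V|{G}) ⇒ V ⊥̸ H | {G}.

No — V and H are d-connected given {G}.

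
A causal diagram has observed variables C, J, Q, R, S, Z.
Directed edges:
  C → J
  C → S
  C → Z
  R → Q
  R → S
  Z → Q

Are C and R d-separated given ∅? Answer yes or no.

Yes — C ⊥ R | ∅.

Bayes-Ball from C | ∅ reaches {J,Q,S,Z}.
R ∉ reach(C|∅) ⇒ C ⊥ R | ∅.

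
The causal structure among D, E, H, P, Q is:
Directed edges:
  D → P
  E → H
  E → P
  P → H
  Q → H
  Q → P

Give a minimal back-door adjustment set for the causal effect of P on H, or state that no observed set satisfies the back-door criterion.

P→H: minimal back-door set {E, Q}.

desc(P)\{P}={H}; candidates ⊆ {D,E,Q}.
size 0: {}; under {} P still reaches {D,E,H,Q} ∋ H.
size 1: {D}, {E}, {Q}; under {D} P still reaches {E,H,Q} ∋ H.
{E,Q}: P⊥H given {E,Q} in G with P→· removed — back-door holds.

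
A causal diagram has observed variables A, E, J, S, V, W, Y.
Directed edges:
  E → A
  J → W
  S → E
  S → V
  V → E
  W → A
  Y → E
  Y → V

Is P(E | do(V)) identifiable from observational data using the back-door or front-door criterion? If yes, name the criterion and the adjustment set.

P(E|do(V)): backdoor, adjust for {S, Y}.

desc(V)\{V}={A,E}; candidates ⊆ {J,S,W,Y}.
size 0: {}; under {} V still reaches {A,E,S,Y} ∋ E.
size 1: {J}, {S}, {W} …(+1); under {J} V still reaches {A,E,S,Y} ∋ E.
{S,Y}: V⊥E given {S,Y} in G with V→· removed — back-door holds.
P(E|do(V)) = Σ_{S,Y} P(E|V,S,Y)·P(S,Y).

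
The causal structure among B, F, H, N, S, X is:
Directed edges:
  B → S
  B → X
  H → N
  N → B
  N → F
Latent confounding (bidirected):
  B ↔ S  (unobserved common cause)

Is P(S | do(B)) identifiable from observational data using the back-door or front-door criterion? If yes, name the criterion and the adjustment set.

desc(B)\{B}={S,X}; candidates ⊆ {F,H,N}.
B↔S: latent back-door arc(s) into B.
size 0: {}; under {} B still reaches {F,H,N,S} ∋ S.
size 1: {F}, {H}, {N}; under {F} B still reaches {H,N,S} ∋ S.
size 2: {F,H}, {F,N}, {H,N}; under {F,H} B still reaches {N,S} ∋ S.
B↔S cannot be blocked by any observed set — no back-door set.
No mediator lies on a directed B→…→S path.
Neither criterion identifies P(S|do(B)) in this graph.

P(S|do(B)): not identifiable (no BD/FD set).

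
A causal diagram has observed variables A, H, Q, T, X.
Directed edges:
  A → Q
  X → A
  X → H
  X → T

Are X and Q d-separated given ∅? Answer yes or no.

No — X and Q are d-connected given ∅.

Bayes-Ball from X | ∅ reaches {A,H,Q,T}.
Q ∈ reach(X|∅) ⇒ X ⊥̸ Q | ∅.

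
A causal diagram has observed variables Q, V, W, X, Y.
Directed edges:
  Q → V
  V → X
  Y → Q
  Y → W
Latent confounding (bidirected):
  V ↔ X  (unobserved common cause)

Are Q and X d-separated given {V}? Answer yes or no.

Bayes-Ball from Q | {V} reaches {W,X,Y}.
X ∈ reach(Q|{V}) ⇒ Q ⊥̸ X | {V}.

No — Q and X are d-connected given {V}.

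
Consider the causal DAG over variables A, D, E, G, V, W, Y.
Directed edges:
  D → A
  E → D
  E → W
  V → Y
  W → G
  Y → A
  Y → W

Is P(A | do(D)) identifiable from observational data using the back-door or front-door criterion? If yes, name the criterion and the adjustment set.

desc(D)\{D}={A}; candidates ⊆ {E,G,V,W,Y}.
∅: D⊥A given ∅ in G with D→· removed — back-door holds.
P(A|do(D)) = P(A|D) — no adjustment needed.

P(A|do(D)): backdoor, adjust for ∅.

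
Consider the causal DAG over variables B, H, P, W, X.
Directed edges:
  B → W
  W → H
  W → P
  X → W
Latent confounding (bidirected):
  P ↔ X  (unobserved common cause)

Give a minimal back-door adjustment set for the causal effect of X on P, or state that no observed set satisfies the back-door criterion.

desc(X)\{X}={H,P,W}; candidates ⊆ {B}.
X↔P: latent back-door arc(s) into X.
size 0: {}; under {} X still reaches {P} ∋ P.
size 1: {B}; under {B} X still reaches {P} ∋ P.
X↔P cannot be blocked by any observed set — no back-door set.

X→P: no observed back-door set.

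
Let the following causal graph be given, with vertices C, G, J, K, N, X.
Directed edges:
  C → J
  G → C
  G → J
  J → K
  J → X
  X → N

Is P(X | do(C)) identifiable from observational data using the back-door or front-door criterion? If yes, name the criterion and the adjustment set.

P(X|do(C)): backdoor, adjust for {G}.

desc(C)\{C}={J,K,N,X}; candidates ⊆ {G}.
size 0: {}; under {} C still reaches {G,J,K,N,X} ∋ X.
{G}: C⊥X given {G} in G with C→· removed — back-door holds.
P(X|do(C)) = Σ_{G} P(X|C,G)·P(G).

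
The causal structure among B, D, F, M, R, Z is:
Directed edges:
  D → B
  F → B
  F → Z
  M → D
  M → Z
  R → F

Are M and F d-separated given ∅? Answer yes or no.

Yes — M ⊥ F | ∅.

Bayes-Ball from M | ∅ reaches {B,D,Z}.
F ∉ reach(M|∅) ⇒ M ⊥ F | ∅.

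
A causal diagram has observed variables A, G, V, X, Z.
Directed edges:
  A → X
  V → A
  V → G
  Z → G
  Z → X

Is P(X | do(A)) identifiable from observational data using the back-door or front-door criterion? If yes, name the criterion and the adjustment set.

desc(A)\{A}={X}; candidates ⊆ {G,V,Z}.
∅: A⊥X given ∅ in G with A→· removed — back-door holds.
P(X|do(A)) = P(X|A) — no adjustment needed.

P(X|do(A)): backdoor, adjust for ∅.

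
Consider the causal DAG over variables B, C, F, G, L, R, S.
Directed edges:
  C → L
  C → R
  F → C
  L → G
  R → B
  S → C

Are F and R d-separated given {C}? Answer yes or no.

Bayes-Ball from F | {C} reaches {S}.
R ∉ reach(F|{C}) ⇒ F ⊥ R | {C}.

Yes — F ⊥ R | {C}.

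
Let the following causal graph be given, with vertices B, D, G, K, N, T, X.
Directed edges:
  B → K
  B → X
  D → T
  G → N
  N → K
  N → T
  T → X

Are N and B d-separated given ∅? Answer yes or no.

Yes — N ⊥ B | ∅.

Bayes-Ball from N | ∅ reaches {G,K,T,X}.
B ∉ reach(N|∅) ⇒ N ⊥ B | ∅.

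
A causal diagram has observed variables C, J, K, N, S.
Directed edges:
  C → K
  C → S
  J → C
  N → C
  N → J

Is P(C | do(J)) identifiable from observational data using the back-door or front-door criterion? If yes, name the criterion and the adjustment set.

desc(J)\{J}={C,K,S}; candidates ⊆ {N}.
size 0: {}; under {} J still reaches {C,K,N,S} ∋ C.
{N}: J⊥C given {N} in G with J→· removed — back-door holds.
P(C|do(J)) = Σ_{N} P(C|J,N)·P(N).

P(C|do(J)): backdoor, adjust for {N}.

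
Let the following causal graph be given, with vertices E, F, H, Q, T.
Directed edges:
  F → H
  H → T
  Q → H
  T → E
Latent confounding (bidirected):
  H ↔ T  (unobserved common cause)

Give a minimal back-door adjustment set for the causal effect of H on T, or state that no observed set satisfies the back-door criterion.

H→T: no observed back-door set.

desc(H)\{H}={E,T}; candidates ⊆ {F,Q}.
H↔T: latent back-door arc(s) into H.
size 0: {}; under {} H still reaches {E,F,Q,T} ∋ T.
size 1: {F}, {Q}; under {F} H still reaches {E,Q,T} ∋ T.
size 2: {F,Q}; under {F,Q} H still reaches {E,T} ∋ T.
H↔T cannot be blocked by any observed set — no back-door set.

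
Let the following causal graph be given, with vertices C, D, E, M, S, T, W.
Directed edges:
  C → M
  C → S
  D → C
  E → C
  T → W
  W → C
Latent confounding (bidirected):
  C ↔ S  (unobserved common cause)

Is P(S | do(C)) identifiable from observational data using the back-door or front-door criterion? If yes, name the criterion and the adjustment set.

desc(C)\{C}={M,S}; candidates ⊆ {D,E,T,W}.
C↔S: latent back-door arc(s) into C.
size 0: {}; under {} C still reaches {D,E,S,T,W} ∋ S.
size 1: {D}, {E}, {T} …(+1); under {D} C still reaches {E,S,T,W} ∋ S.
size 2: {D,E}, {D,T}, {D,W} …(+3); under {D,E} C still reaches {S,T,W} ∋ S.
C↔S cannot be blocked by any observed set — no back-door set.
No mediator lies on a directed C→…→S path.
Neither criterion identifies P(S|do(C)) in this graph.

P(S|do(C)): not identifiable (no BD/FD set).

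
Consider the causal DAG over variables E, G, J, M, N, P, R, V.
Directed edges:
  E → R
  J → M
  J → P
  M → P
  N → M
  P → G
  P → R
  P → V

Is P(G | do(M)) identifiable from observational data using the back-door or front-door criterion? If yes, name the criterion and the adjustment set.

P(G|do(M)): backdoor, adjust for {J}.

desc(M)\{M}={G,P,R,V}; candidates ⊆ {E,J,N}.
size 0: {}; under {} M still reaches {G,J,N,P,R,V} ∋ G.
{J}: M⊥G given {J} in G with M→· removed — back-door holds.
P(G|do(M)) = Σ_{J} P(G|M,J)·P(J).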